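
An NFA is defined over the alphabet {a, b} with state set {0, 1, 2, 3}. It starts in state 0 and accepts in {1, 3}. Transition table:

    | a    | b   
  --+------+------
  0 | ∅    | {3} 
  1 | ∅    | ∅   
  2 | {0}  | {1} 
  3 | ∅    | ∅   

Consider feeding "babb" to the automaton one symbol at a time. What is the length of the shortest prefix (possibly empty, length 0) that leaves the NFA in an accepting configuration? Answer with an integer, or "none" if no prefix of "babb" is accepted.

1

Start in {0}.
Read 'b': 0→{3}; now {3}.
None of the earlier sets intersect F, but {3} does.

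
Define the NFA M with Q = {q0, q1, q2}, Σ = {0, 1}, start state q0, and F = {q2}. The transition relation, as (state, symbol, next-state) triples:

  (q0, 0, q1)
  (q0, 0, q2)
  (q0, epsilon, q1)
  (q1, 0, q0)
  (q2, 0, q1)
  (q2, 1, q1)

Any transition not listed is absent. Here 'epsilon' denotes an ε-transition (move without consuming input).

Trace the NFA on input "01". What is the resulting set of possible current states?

{q1}

Start: ε-closure({q0}) = {q0, q1}.
Read '0': {q0, q1} → {q0, q1, q2}.
Read '1': {q0, q1, q2} → {q1}.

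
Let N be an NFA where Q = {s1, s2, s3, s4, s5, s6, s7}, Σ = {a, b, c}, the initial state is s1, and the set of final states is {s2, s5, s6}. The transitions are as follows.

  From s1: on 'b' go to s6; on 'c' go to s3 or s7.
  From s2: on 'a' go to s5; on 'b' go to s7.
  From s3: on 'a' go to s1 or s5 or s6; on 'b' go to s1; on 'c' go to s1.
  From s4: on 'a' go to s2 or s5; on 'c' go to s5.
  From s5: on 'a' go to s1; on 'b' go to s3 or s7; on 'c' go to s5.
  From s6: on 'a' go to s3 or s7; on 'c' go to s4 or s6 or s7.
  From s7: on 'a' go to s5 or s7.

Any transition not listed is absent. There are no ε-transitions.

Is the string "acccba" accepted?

Start in {s1}.
Read 'a': s1→∅; now ∅.
The set is empty and remains empty for the remaining 5 symbols.
The final set ∅ contains no accepting state.

No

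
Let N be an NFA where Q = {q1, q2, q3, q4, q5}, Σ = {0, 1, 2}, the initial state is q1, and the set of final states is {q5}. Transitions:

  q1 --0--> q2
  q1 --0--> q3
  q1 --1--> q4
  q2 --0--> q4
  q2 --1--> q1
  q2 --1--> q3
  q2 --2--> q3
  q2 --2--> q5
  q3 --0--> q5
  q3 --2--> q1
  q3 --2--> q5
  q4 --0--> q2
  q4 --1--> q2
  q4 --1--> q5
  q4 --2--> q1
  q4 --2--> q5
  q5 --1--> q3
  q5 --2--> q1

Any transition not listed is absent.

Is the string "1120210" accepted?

Yes

Start in {q1}.
Read '1': q1→{q4}; now {q4}.
Read '1': q4→{q2, q5}; now {q2, q5}.
Read '2': q2→{q3, q5}, q5→{q1}; now {q1, q3, q5}.
Read '0': q1→{q2, q3}, q3→{q5}, q5→∅; now {q2, q3, q5}.
Read '2': q2→{q3, q5}, q3→{q1, q5}, q5→{q1}; now {q1, q3, q5}.
Read '1': q1→{q4}, q3→∅, q5→{q3}; now {q3, q4}.
Read '0': q3→{q5}, q4→{q2}; now {q2, q5}.
The final set {q2, q5} contains the accepting state q5.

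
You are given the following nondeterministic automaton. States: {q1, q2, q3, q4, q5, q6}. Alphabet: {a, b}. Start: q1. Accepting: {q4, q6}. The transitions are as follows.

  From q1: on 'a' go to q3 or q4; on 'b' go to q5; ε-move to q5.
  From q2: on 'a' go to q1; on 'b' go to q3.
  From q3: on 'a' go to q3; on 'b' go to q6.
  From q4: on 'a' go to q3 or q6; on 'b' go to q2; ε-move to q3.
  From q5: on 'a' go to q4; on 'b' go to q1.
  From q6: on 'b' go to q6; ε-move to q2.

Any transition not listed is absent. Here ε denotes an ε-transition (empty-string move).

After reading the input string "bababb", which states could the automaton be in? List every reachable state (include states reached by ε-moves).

Start: ε-closure({q1}) = {q1, q5}.
Read 'b': q1→{q5}, q5→{q1}; now {q1, q5}.
Read 'a': q1→{q3, q4}, q5→{q4}; now {q3, q4}.
Read 'b': q3→{q6}, q4→{q2}; now {q2, q6}.
Read 'a': q2→{q1}, q6→∅; union {q1}; ε-closure = {q1, q5}.
Read 'b': q1→{q5}, q5→{q1}; now {q1, q5}.
Read 'b': q1→{q5}, q5→{q1}; now {q1, q5}.

{q1, q5}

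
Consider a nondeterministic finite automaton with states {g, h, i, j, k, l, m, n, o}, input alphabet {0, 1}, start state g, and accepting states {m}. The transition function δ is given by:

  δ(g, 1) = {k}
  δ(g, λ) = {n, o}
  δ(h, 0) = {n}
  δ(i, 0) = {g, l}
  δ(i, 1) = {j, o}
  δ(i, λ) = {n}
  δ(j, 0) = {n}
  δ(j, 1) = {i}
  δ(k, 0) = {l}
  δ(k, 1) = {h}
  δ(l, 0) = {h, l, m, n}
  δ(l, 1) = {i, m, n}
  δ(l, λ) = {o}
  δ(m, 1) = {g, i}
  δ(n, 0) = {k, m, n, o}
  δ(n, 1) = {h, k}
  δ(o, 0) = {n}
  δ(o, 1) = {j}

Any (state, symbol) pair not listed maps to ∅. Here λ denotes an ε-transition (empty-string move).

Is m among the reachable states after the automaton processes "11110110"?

Yes

Start: ε-closure({g}) = {g, n, o}.
Read '1': g→{k}, n→{h, k}, o→{j}; now {h, j, k}.
Read '1': h→∅, j→{i}, k→{h}; union {h, i}; ε-closure = {h, i, n}.
Read '1': h→∅, i→{j, o}, n→{h, k}; now {h, j, k, o}.
Read '1': h→∅, j→{i}, k→{h}, o→{j}; union {h, i, j}; ε-closure = {h, i, j, n}.
Read '0': h→{n}, i→{g, l}, j→{n}, n→{k, m, n, o}; now {g, k, l, m, n, o}.
Read '1': g→{k}, k→{h}, l→{i, m, n}, m→{g, i}, n→{h, k}, o→{j}; union {g, h, i, j, k, m, n}; ε-closure = {g, h, i, j, k, m, n, o}.
Read '1': g→{k}, h→∅, i→{j, o}, j→{i}, k→{h}, m→{g, i}, n→{h, k}, o→{j}; union {g, h, i, j, k, o}; ε-closure = {g, h, i, j, k, n, o}.
Read '0': g→∅, h→{n}, i→{g, l}, j→{n}, k→{l}, n→{k, m, n, o}, o→{n}; now {g, k, l, m, n, o}.
State m is in {g, k, l, m, n, o}.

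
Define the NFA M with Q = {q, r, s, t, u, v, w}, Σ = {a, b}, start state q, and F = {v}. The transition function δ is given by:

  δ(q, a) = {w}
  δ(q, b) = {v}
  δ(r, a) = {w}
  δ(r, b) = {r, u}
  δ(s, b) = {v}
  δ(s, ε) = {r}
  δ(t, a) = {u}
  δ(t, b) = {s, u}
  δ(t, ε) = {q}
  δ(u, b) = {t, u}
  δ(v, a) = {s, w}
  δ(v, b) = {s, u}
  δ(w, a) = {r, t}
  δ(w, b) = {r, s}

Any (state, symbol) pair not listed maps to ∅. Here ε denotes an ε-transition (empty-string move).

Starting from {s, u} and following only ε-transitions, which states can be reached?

{r, s, u}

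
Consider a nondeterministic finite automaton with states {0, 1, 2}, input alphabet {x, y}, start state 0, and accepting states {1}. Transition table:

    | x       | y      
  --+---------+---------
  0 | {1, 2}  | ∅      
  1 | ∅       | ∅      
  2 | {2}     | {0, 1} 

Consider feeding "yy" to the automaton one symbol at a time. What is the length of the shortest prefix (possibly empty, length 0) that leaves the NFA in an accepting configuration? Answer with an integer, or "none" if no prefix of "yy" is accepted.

Start in {0}.
Read 'y': 0→∅; now ∅.
The set is empty and remains empty for the remaining 1 symbol.
No reachable set along the way intersects F.

none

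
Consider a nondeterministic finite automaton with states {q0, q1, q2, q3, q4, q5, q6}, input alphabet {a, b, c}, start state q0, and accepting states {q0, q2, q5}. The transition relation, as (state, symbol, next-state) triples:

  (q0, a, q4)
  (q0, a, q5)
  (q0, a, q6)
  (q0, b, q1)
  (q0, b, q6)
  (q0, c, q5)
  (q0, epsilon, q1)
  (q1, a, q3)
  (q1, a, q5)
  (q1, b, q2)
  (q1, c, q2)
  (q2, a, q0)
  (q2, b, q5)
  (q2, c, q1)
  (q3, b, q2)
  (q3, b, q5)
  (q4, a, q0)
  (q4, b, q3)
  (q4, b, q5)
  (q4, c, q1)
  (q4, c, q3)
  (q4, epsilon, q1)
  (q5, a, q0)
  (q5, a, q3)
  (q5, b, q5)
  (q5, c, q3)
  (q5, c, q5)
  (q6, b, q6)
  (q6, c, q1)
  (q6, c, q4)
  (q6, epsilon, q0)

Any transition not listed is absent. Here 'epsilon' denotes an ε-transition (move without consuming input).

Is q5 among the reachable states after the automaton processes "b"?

No

Start: ε-closure({q0}) = {q0, q1}.
Read 'b': q0→{q1, q6}, q1→{q2}; union {q1, q2, q6}; ε-closure = {q0, q1, q2, q6}.
State q5 is not in {q0, q1, q2, q6}.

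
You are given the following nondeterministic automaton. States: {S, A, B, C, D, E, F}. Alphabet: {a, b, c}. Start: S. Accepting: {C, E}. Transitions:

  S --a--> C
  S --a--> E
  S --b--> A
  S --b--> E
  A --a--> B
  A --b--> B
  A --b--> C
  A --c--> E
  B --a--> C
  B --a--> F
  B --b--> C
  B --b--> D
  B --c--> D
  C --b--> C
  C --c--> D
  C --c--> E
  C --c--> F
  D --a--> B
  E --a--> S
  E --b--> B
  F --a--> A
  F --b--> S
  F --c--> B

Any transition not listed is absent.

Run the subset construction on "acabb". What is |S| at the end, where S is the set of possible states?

Start in {S}.
Read 'a': {S} → {C, E}.
Read 'c': {C, E} → {D, E, F}.
Read 'a': {D, E, F} → {S, A, B}.
Read 'b': {S, A, B} → {A, B, C, D, E}.
Read 'b': {A, B, C, D, E} → {B, C, D}.
That set has 3 states.

3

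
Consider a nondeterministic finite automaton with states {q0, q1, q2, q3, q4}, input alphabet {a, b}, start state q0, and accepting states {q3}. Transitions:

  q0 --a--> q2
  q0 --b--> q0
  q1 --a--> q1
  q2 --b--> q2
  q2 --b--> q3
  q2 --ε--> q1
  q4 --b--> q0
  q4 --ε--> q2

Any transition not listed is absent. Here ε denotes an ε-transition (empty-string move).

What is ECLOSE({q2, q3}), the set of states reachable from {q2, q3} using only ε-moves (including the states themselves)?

{q1, q2, q3}

Begin with {q2, q3}.
ε-move q2 → q1; add q1.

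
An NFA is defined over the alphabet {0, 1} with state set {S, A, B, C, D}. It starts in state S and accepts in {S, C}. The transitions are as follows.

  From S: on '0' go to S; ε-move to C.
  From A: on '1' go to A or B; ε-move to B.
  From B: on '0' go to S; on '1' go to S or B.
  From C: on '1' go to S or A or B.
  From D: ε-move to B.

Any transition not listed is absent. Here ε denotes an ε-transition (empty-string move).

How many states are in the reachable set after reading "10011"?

4

Start: ε-closure({S}) = {S, C}.
Read '1': {S, C} → {S, A, B, C}.
Read '0': {S, A, B, C} → {S, C}.
Read '0': {S, C} → {S, C}.
Read '1': {S, C} → {S, A, B, C}.
Read '1': {S, A, B, C} → {S, A, B, C}.
That set has 4 states.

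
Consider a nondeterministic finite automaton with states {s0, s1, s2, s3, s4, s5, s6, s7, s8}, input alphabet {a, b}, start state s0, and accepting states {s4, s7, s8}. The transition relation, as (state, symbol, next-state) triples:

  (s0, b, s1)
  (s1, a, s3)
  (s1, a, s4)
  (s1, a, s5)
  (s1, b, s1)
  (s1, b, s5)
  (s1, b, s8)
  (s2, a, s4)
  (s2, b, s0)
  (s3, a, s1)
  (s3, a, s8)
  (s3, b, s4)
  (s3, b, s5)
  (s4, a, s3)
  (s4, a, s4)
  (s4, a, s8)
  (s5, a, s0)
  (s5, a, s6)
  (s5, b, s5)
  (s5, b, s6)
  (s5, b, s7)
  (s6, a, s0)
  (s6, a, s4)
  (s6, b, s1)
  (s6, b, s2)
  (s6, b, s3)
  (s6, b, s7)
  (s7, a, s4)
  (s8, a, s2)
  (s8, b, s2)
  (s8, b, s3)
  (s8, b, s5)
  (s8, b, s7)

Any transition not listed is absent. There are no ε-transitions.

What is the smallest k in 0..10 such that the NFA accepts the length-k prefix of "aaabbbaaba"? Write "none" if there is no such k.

none

Start in {s0}.
Read 'a': s0→∅; now ∅.
The set is empty and remains empty for the remaining 9 symbols.
No reachable set along the way intersects F.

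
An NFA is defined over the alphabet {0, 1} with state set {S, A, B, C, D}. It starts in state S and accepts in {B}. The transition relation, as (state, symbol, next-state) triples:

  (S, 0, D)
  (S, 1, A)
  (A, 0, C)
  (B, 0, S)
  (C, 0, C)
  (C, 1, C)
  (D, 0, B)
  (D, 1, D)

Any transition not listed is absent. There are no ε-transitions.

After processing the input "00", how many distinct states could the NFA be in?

Start in {S}.
Read '0': S→{D}; now {D}.
Read '0': D→{B}; now {B}.
That set has 1 state.

1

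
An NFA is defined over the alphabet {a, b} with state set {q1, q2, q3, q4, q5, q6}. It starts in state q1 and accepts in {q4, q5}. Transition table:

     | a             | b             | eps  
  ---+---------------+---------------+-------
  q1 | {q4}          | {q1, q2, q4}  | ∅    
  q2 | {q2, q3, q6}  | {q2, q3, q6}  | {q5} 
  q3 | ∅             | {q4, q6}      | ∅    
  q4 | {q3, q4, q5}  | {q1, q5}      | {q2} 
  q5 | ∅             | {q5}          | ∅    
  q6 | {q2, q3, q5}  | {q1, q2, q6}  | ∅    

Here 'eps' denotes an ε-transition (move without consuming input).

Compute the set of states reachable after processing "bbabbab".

{q1, q2, q3, q4, q5, q6}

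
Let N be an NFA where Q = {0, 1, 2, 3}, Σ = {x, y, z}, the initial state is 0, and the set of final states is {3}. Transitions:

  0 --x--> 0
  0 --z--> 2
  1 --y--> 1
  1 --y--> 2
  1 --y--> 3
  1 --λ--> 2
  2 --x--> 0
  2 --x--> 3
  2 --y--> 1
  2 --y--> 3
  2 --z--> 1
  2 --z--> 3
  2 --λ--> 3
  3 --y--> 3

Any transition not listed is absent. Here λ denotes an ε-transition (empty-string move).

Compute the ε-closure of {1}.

{1, 2, 3}

Begin with {1}.
ε-move 1 → 2; add 2.
ε-move 2 → 3; add 3.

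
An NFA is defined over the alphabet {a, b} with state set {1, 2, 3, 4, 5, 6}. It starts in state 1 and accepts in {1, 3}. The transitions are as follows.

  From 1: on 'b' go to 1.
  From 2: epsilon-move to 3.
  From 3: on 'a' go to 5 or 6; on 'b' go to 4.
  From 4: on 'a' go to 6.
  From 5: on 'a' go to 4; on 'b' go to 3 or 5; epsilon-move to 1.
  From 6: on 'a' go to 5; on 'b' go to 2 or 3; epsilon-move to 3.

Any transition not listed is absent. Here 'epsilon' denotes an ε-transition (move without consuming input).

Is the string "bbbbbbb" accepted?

Start in {1}.
Read 'b': {1} → {1}.
Read 'b': {1} → {1}.
Read 'b': {1} → {1}.
Read 'b': {1} → {1}.
Read 'b': {1} → {1}.
Read 'b': {1} → {1}.
Read 'b': {1} → {1}.
The final set {1} contains the accepting state 1.

Yes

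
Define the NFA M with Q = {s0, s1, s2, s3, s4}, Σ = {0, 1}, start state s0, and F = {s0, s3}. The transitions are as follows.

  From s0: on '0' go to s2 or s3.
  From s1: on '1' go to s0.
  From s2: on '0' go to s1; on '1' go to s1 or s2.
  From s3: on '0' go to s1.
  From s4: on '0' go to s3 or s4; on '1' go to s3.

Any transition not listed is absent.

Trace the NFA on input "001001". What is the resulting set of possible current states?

{s0}

Start in {s0}.
Read '0': s0→{s2, s3}; now {s2, s3}.
Read '0': s2→{s1}, s3→{s1}; now {s1}.
Read '1': s1→{s0}; now {s0}.
Read '0': s0→{s2, s3}; now {s2, s3}.
Read '0': s2→{s1}, s3→{s1}; now {s1}.
Read '1': s1→{s0}; now {s0}.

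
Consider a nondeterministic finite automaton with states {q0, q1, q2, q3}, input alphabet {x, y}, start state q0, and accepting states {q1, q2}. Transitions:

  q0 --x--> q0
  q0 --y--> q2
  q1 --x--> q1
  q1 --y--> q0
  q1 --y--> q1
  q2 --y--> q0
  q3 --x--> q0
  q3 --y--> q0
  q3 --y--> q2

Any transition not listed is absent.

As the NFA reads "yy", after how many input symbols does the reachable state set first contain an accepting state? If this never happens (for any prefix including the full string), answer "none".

Start in {q0}.
Read 'y': {q0} → {q2}.
None of the earlier sets intersect F, but {q2} does.

1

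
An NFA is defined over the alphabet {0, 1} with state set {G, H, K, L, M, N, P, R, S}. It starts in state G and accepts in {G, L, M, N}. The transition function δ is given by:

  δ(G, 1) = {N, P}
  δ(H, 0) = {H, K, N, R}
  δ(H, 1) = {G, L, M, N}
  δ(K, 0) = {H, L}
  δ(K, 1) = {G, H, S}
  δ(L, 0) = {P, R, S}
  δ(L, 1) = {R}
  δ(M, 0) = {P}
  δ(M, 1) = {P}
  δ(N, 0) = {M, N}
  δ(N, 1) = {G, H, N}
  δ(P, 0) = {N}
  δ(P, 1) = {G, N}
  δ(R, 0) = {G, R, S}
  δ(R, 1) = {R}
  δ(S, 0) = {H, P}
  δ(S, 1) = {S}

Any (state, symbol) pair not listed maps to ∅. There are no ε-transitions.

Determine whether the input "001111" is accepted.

Start in {G}.
Read '0': G→∅; now ∅.
The set is empty and remains empty for the remaining 5 symbols.
The final set ∅ contains no accepting state.

No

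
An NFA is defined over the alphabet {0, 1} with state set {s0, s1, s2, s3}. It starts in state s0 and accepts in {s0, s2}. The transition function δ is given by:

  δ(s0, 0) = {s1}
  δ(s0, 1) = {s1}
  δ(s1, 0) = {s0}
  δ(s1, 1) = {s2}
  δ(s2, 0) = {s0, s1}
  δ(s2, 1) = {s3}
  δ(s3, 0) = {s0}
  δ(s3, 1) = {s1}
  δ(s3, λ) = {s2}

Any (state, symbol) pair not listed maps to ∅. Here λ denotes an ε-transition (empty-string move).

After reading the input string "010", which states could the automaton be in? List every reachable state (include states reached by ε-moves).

Start in {s0}.
Read '0': s0→{s1}; now {s1}.
Read '1': s1→{s2}; now {s2}.
Read '0': s2→{s0, s1}; now {s0, s1}.

{s0, s1}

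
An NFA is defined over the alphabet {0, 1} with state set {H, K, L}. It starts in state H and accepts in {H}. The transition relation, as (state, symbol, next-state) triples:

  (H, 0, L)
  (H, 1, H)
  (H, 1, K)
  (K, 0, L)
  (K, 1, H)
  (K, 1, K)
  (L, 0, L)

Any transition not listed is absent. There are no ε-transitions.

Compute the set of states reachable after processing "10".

{L}

Start in {H}.
Read '1': H→{H, K}; now {H, K}.
Read '0': H→{L}, K→{L}; now {L}.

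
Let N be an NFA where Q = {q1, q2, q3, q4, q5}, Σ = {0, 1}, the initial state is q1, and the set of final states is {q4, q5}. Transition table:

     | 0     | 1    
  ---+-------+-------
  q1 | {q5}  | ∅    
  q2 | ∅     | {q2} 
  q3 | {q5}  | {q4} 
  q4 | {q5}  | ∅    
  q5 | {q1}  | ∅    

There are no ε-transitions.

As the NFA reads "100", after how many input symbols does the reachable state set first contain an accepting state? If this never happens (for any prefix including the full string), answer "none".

none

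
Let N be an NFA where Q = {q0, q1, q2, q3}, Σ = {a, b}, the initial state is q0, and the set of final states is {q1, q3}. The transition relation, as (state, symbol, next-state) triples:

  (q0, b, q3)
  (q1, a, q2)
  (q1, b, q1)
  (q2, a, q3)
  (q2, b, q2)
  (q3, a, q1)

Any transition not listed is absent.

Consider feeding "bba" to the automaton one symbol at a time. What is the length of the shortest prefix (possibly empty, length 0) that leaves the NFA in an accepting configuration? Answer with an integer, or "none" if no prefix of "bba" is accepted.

Start in {q0}.
Read 'b': q0→{q3}; now {q3}.
None of the earlier sets intersect F, but {q3} does.

1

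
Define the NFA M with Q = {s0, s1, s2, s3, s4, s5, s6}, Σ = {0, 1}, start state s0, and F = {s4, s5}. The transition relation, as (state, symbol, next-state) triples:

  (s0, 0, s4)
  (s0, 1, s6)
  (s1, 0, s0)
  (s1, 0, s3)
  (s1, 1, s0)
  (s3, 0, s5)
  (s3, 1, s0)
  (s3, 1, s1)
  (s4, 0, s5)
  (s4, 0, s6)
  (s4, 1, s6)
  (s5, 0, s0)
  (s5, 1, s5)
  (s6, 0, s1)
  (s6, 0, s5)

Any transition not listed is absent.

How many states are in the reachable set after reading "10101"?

Start in {s0}.
Read '1': {s0} → {s6}.
Read '0': {s6} → {s1, s5}.
Read '1': {s1, s5} → {s0, s5}.
Read '0': {s0, s5} → {s0, s4}.
Read '1': {s0, s4} → {s6}.
That set has 1 state.

1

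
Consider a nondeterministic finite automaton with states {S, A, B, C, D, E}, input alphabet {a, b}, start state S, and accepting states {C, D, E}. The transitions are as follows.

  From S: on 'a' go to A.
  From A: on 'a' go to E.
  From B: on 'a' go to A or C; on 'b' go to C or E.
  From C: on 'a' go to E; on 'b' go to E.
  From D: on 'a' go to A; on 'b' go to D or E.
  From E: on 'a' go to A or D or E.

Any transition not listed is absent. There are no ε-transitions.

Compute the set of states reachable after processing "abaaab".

∅

Start in {S}.
Read 'a': {S} → {A}.
Read 'b': {A} → ∅.
The set is empty and remains empty for the remaining 4 symbols.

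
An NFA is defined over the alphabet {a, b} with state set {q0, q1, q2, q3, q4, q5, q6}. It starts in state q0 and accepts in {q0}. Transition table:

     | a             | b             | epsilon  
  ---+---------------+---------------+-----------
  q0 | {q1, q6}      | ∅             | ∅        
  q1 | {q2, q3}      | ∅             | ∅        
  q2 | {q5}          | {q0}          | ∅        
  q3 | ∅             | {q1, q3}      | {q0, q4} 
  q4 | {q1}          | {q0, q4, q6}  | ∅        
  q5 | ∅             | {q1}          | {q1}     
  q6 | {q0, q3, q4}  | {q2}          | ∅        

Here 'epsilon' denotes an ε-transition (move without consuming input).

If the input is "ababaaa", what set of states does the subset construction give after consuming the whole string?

Start in {q0}.
Read 'a': q0→{q1, q6}; now {q1, q6}.
Read 'b': q1→∅, q6→{q2}; now {q2}.
Read 'a': q2→{q5}; union {q5}; ε-closure = {q1, q5}.
Read 'b': q1→∅, q5→{q1}; now {q1}.
Read 'a': q1→{q2, q3}; union {q2, q3}; ε-closure = {q0, q2, q3, q4}.
Read 'a': q0→{q1, q6}, q2→{q5}, q3→∅, q4→{q1}; now {q1, q5, q6}.
Read 'a': q1→{q2, q3}, q5→∅, q6→{q0, q3, q4}; now {q0, q2, q3, q4}.

{q0, q2, q3, q4}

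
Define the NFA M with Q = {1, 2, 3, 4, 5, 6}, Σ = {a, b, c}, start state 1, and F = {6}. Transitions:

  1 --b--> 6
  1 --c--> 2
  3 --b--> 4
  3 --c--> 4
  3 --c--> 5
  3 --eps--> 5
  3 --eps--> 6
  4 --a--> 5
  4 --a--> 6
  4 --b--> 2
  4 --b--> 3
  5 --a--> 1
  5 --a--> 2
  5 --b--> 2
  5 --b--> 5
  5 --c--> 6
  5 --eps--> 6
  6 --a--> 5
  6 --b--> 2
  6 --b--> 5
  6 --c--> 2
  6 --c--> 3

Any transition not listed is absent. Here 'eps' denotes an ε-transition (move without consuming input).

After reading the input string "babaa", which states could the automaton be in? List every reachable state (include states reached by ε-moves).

Start in {1}.
Read 'b': 1→{6}; now {6}.
Read 'a': 6→{5}; union {5}; ε-closure = {5, 6}.
Read 'b': 5→{2, 5}, 6→{2, 5}; union {2, 5}; ε-closure = {2, 5, 6}.
Read 'a': 2→∅, 5→{1, 2}, 6→{5}; union {1, 2, 5}; ε-closure = {1, 2, 5, 6}.
Read 'a': 1→∅, 2→∅, 5→{1, 2}, 6→{5}; union {1, 2, 5}; ε-closure = {1, 2, 5, 6}.

{1, 2, 5, 6}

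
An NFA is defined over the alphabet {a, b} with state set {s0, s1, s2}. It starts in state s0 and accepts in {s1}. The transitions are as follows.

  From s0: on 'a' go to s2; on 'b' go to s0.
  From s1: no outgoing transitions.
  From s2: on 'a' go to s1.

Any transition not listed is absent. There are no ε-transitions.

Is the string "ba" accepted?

No

Start in {s0}.
Read 'b': s0→{s0}; now {s0}.
Read 'a': s0→{s2}; now {s2}.
The final set {s2} contains no accepting state.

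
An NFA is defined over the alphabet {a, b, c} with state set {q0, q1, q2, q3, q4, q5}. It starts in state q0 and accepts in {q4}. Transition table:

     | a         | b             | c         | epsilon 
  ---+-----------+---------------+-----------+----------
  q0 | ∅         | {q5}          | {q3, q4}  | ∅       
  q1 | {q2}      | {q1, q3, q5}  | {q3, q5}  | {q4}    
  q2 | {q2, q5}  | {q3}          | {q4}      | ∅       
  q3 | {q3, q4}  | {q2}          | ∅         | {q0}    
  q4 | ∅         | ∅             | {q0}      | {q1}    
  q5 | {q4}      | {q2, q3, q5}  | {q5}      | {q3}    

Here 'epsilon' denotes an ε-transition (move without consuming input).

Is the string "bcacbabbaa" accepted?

Yes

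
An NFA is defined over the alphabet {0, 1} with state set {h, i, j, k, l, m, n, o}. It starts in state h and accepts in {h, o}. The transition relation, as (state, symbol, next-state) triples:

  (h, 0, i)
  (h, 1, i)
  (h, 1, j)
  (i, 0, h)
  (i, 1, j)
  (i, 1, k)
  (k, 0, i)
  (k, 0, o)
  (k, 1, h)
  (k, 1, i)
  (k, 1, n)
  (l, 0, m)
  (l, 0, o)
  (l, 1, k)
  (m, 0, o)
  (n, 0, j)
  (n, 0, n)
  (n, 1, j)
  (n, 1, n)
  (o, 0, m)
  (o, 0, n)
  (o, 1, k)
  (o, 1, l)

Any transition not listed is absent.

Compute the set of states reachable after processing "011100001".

Start in {h}.
Read '0': h→{i}; now {i}.
Read '1': i→{j, k}; now {j, k}.
Read '1': j→∅, k→{h, i, n}; now {h, i, n}.
Read '1': h→{i, j}, i→{j, k}, n→{j, n}; now {i, j, k, n}.
Read '0': i→{h}, j→∅, k→{i, o}, n→{j, n}; now {h, i, j, n, o}.
Read '0': h→{i}, i→{h}, j→∅, n→{j, n}, o→{m, n}; now {h, i, j, m, n}.
Read '0': h→{i}, i→{h}, j→∅, m→{o}, n→{j, n}; now {h, i, j, n, o}.
Read '0': h→{i}, i→{h}, j→∅, n→{j, n}, o→{m, n}; now {h, i, j, m, n}.
Read '1': h→{i, j}, i→{j, k}, j→∅, m→∅, n→{j, n}; now {i, j, k, n}.

{i, j, k, n}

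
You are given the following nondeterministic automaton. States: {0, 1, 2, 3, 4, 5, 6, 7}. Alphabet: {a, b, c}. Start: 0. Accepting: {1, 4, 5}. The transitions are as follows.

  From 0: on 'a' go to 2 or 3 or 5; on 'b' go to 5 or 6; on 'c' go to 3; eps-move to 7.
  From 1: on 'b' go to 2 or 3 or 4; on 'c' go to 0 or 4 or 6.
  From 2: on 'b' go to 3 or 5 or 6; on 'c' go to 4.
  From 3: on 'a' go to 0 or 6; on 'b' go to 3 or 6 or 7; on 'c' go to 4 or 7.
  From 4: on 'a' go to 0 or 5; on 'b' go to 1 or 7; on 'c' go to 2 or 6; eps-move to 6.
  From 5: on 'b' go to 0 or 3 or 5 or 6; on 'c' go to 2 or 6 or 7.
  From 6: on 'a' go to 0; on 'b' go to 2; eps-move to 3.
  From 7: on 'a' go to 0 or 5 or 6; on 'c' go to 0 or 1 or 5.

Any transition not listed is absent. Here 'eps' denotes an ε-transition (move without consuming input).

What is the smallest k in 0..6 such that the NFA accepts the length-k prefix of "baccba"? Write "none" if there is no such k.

1

Start: ε-closure({0}) = {0, 7}.
Read 'b': {0, 7} → {3, 5, 6}.
None of the earlier sets intersect F, but {3, 5, 6} does.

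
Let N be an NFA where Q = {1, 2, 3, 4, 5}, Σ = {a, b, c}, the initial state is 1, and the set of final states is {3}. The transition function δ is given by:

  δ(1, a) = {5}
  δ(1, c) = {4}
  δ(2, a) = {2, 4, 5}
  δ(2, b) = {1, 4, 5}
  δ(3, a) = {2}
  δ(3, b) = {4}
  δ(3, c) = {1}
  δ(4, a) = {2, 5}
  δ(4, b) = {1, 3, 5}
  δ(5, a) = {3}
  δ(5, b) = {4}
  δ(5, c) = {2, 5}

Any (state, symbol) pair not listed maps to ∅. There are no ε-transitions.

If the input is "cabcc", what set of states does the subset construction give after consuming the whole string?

{2, 5}

Start in {1}.
Read 'c': 1→{4}; now {4}.
Read 'a': 4→{2, 5}; now {2, 5}.
Read 'b': 2→{1, 4, 5}, 5→{4}; now {1, 4, 5}.
Read 'c': 1→{4}, 4→∅, 5→{2, 5}; now {2, 4, 5}.
Read 'c': 2→∅, 4→∅, 5→{2, 5}; now {2, 5}.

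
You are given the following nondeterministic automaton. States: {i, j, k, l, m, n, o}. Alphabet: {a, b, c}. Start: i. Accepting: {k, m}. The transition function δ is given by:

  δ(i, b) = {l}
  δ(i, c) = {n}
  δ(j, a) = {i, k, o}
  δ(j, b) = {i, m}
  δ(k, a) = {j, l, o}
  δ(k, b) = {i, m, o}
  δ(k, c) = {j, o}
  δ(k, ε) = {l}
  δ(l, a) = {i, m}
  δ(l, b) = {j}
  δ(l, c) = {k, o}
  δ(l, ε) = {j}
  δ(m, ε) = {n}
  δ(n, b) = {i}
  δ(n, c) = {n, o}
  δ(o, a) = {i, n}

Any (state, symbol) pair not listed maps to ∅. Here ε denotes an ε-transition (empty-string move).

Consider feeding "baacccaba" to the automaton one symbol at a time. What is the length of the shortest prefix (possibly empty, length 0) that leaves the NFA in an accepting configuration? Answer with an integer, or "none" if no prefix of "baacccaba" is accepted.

2

Start in {i}.
Read 'b': {i} → {j, l}.
Read 'a': {j, l} → {i, j, k, l, m, n, o}.
None of the earlier sets intersect F, but {i, j, k, l, m, n, o} does.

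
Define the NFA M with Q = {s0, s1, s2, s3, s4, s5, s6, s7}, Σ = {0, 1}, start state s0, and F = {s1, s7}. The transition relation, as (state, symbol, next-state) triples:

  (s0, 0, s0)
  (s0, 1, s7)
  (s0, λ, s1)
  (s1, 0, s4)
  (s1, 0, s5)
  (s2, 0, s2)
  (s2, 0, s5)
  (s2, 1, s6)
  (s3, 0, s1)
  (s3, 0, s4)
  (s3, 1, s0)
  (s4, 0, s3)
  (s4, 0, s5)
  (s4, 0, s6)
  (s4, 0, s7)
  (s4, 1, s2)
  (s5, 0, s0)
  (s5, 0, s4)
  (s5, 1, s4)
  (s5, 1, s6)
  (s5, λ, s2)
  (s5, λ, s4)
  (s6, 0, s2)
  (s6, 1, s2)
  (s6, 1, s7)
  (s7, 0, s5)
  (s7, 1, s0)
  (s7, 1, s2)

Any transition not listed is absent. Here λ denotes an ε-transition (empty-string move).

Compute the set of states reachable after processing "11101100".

Start: ε-closure({s0}) = {s0, s1}.
Read '1': s0→{s7}, s1→∅; now {s7}.
Read '1': s7→{s0, s2}; union {s0, s2}; ε-closure = {s0, s1, s2}.
Read '1': s0→{s7}, s1→∅, s2→{s6}; now {s6, s7}.
Read '0': s6→{s2}, s7→{s5}; union {s2, s5}; ε-closure = {s2, s4, s5}.
Read '1': s2→{s6}, s4→{s2}, s5→{s4, s6}; now {s2, s4, s6}.
Read '1': s2→{s6}, s4→{s2}, s6→{s2, s7}; now {s2, s6, s7}.
Read '0': s2→{s2, s5}, s6→{s2}, s7→{s5}; union {s2, s5}; ε-closure = {s2, s4, s5}.
Read '0': s2→{s2, s5}, s4→{s3, s5, s6, s7}, s5→{s0, s4}; union {s0, s2, s3, s4, s5, s6, s7}; ε-closure = {s0, s1, s2, s3, s4, s5, s6, s7}.

{s0, s1, s2, s3, s4, s5, s6, s7}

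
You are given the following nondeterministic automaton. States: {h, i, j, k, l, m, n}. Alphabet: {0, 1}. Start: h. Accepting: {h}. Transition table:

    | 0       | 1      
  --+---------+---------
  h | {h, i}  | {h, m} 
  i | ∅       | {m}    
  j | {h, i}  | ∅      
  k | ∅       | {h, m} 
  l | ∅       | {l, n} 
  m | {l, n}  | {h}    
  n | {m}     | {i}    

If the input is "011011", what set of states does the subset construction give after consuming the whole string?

{h, i, l, m, n}

Start in {h}.
Read '0': h→{h, i}; now {h, i}.
Read '1': h→{h, m}, i→{m}; now {h, m}.
Read '1': h→{h, m}, m→{h}; now {h, m}.
Read '0': h→{h, i}, m→{l, n}; now {h, i, l, n}.
Read '1': h→{h, m}, i→{m}, l→{l, n}, n→{i}; now {h, i, l, m, n}.
Read '1': h→{h, m}, i→{m}, l→{l, n}, m→{h}, n→{i}; now {h, i, l, m, n}.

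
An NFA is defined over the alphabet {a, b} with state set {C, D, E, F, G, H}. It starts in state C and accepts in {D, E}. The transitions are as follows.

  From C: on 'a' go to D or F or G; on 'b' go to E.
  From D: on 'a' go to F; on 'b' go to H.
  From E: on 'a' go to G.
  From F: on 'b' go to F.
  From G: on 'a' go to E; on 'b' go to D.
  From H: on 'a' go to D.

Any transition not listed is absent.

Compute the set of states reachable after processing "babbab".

Start in {C}.
Read 'b': C→{E}; now {E}.
Read 'a': E→{G}; now {G}.
Read 'b': G→{D}; now {D}.
Read 'b': D→{H}; now {H}.
Read 'a': H→{D}; now {D}.
Read 'b': D→{H}; now {H}.

{H}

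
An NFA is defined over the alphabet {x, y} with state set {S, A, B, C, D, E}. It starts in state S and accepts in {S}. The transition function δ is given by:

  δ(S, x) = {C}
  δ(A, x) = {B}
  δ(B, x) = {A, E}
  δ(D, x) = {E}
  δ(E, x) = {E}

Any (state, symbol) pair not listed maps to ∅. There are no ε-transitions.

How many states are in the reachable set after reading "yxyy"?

Start in {S}.
Read 'y': S→∅; now ∅.
The set is empty and remains empty for the remaining 3 symbols.
That set has 0 states.

0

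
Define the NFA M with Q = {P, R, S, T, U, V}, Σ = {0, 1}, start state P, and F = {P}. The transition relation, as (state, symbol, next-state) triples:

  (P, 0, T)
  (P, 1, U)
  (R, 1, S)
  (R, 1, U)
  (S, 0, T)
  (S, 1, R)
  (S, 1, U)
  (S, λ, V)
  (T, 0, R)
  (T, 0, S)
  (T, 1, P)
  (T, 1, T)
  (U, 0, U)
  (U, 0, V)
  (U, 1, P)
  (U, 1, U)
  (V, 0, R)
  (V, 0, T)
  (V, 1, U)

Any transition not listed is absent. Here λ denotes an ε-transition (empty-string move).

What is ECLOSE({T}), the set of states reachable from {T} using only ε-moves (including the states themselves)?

Begin with {T}.
No ε-moves leave this set, so the closure equals the set itself.

{T}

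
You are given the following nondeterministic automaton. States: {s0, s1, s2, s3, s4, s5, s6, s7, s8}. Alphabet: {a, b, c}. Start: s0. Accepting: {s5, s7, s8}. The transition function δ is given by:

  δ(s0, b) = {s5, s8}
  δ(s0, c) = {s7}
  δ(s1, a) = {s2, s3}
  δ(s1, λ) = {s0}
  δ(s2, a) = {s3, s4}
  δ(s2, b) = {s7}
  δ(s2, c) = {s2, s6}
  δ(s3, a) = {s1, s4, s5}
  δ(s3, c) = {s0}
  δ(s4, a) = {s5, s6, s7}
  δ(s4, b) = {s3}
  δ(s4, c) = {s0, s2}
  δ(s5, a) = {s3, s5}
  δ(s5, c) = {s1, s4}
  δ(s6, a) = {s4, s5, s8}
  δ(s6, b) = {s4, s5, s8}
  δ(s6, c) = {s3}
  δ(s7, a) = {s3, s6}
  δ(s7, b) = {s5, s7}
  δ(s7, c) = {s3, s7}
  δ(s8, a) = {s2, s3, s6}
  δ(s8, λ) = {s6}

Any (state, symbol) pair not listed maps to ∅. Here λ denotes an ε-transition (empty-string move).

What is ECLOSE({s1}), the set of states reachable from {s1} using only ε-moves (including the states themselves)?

Begin with {s1}.
ε-move s1 → s0; add s0.

{s0, s1}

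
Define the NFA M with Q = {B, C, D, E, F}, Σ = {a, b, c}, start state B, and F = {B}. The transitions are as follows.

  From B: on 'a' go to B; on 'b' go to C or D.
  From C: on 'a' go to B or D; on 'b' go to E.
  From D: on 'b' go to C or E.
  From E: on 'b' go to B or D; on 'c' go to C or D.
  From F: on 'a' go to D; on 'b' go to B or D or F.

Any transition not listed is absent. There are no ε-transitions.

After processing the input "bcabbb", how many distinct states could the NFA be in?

0

Start in {B}.
Read 'b': {B} → {C, D}.
Read 'c': {C, D} → ∅.
The set is empty and remains empty for the remaining 4 symbols.
That set has 0 states.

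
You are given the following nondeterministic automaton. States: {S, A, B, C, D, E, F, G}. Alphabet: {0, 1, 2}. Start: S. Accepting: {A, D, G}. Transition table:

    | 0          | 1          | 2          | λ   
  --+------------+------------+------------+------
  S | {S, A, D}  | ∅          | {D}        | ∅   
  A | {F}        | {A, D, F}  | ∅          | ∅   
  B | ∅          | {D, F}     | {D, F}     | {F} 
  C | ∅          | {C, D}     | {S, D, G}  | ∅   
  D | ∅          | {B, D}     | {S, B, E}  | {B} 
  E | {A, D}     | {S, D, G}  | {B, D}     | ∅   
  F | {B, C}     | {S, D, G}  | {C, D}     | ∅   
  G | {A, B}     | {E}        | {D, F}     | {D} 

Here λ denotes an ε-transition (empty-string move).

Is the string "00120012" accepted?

Start in {S}.
Read '0': {S} → {S, A, B, D, F}.
Read '0': {S, A, B, D, F} → {S, A, B, C, D, F}.
Read '1': {S, A, B, C, D, F} → {S, A, B, C, D, F, G}.
Read '2': {S, A, B, C, D, F, G} → {S, B, C, D, E, F, G}.
Read '0': {S, B, C, D, E, F, G} → {S, A, B, C, D, F}.
Read '0': {S, A, B, C, D, F} → {S, A, B, C, D, F}.
Read '1': {S, A, B, C, D, F} → {S, A, B, C, D, F, G}.
Read '2': {S, A, B, C, D, F, G} → {S, B, C, D, E, F, G}.
The final set {S, B, C, D, E, F, G} contains the accepting states D, G.

Yes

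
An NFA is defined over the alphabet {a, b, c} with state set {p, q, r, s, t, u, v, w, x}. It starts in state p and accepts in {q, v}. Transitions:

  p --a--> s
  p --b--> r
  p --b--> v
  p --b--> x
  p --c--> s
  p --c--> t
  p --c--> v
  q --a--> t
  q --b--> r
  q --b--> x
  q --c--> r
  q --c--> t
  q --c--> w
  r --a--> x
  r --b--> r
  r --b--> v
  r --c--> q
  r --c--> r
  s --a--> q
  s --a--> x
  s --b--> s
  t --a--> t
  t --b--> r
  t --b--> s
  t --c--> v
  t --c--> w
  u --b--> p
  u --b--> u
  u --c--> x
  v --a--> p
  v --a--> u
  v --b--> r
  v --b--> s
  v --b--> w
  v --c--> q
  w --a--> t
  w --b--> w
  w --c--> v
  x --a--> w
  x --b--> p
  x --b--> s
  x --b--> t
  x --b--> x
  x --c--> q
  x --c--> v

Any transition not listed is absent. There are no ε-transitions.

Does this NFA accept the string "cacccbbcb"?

Yes

Start in {p}.
Read 'c': {p} → {s, t, v}.
Read 'a': {s, t, v} → {p, q, t, u, x}.
Read 'c': {p, q, t, u, x} → {q, r, s, t, v, w, x}.
Read 'c': {q, r, s, t, v, w, x} → {q, r, t, v, w}.
Read 'c': {q, r, t, v, w} → {q, r, t, v, w}.
Read 'b': {q, r, t, v, w} → {r, s, v, w, x}.
Read 'b': {r, s, v, w, x} → {p, r, s, t, v, w, x}.
Read 'c': {p, r, s, t, v, w, x} → {q, r, s, t, v, w}.
Read 'b': {q, r, s, t, v, w} → {r, s, v, w, x}.
The final set {r, s, v, w, x} contains the accepting state v.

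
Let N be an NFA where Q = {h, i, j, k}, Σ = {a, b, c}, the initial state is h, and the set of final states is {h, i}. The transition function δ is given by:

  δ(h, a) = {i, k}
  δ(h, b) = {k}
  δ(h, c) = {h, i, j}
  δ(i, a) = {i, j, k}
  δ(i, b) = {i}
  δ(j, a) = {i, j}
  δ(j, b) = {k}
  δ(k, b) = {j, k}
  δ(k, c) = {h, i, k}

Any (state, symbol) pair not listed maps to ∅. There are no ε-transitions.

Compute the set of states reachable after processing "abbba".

{i, j, k}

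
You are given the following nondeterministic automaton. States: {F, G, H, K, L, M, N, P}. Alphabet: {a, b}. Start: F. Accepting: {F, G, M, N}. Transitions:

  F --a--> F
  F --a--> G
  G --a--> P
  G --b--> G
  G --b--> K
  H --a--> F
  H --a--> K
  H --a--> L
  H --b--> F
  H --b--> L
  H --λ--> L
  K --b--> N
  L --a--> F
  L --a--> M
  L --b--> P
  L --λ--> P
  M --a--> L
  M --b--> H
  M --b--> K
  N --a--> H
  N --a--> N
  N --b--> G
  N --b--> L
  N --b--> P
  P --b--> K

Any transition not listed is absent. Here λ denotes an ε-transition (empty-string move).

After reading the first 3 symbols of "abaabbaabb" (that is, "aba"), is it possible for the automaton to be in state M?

No

Start in {F}.
Read 'a': {F} → {F, G}.
Read 'b': {F, G} → {G, K}.
Read 'a': {G, K} → {P}.
State M is not in {P}.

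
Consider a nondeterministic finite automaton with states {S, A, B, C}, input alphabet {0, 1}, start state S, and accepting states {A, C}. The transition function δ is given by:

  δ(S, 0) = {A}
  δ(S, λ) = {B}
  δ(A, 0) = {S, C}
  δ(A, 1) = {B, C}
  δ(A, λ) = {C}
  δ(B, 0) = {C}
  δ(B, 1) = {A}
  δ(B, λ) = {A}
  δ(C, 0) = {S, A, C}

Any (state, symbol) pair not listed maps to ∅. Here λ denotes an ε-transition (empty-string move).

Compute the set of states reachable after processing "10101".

{A, B, C}

Start: ε-closure({S}) = {S, A, B, C}.
Read '1': S→∅, A→{B, C}, B→{A}, C→∅; now {A, B, C}.
Read '0': A→{S, C}, B→{C}, C→{S, A, C}; union {S, A, C}; ε-closure = {S, A, B, C}.
Read '1': S→∅, A→{B, C}, B→{A}, C→∅; now {A, B, C}.
Read '0': A→{S, C}, B→{C}, C→{S, A, C}; union {S, A, C}; ε-closure = {S, A, B, C}.
Read '1': S→∅, A→{B, C}, B→{A}, C→∅; now {A, B, C}.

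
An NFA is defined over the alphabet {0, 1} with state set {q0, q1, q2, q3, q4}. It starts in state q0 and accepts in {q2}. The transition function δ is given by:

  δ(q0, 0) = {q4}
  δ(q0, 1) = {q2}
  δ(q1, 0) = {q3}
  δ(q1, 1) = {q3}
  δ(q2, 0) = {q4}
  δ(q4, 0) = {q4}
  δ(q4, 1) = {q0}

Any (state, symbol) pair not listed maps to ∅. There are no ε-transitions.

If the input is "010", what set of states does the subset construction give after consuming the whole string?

Start in {q0}.
Read '0': {q0} → {q4}.
Read '1': {q4} → {q0}.
Read '0': {q0} → {q4}.

{q4}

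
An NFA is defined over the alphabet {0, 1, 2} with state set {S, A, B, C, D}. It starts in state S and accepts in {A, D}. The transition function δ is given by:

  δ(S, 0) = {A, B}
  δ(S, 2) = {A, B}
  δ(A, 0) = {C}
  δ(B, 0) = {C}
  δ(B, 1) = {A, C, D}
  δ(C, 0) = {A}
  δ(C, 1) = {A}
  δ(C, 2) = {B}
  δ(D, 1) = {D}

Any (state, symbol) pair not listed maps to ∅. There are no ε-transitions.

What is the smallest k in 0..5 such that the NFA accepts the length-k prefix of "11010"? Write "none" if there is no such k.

none

Start in {S}.
Read '1': {S} → ∅.
The set is empty and remains empty for the remaining 4 symbols.
No reachable set along the way intersects F.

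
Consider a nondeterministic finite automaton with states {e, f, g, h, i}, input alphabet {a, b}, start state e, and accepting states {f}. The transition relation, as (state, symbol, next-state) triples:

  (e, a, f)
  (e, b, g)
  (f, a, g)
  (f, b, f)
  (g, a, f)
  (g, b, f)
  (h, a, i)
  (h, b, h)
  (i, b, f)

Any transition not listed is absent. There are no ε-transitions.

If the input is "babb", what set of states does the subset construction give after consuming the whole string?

Start in {e}.
Read 'b': {e} → {g}.
Read 'a': {g} → {f}.
Read 'b': {f} → {f}.
Read 'b': {f} → {f}.

{f}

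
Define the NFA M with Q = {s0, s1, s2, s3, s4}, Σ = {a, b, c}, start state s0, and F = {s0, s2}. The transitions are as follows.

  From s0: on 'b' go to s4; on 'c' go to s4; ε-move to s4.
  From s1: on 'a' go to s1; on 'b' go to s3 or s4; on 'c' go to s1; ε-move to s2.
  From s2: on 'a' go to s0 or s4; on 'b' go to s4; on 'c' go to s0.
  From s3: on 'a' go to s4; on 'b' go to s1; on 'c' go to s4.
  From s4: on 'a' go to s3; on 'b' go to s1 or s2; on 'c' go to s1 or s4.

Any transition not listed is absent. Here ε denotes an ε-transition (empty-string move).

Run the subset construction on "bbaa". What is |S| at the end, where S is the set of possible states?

Start: ε-closure({s0}) = {s0, s4}.
Read 'b': {s0, s4} → {s1, s2, s4}.
Read 'b': {s1, s2, s4} → {s1, s2, s3, s4}.
Read 'a': {s1, s2, s3, s4} → {s0, s1, s2, s3, s4}.
Read 'a': {s0, s1, s2, s3, s4} → {s0, s1, s2, s3, s4}.
That set has 5 states.

5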